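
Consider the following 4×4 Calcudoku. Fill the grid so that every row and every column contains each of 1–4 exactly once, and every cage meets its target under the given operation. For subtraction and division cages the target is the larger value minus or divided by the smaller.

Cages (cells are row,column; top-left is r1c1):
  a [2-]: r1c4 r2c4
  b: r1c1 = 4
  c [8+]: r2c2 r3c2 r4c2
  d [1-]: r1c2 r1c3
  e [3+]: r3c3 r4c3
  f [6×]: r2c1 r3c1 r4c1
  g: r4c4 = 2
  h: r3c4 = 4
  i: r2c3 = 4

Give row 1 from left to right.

4 2 3 1

Cage b is given, which forces r1c1 = 4.
Cage i is given; hence r2c3 = 4.
Cage h is given, which forces r3c4 = 4.
Cage g is a single given cell; hence r4c4 = 2.
Cage e needs two cells with sum 3; hence r3c3 = 2.
The 3 cells of cage c must have sum 8, so r4c2 = 4.
Row 4 now contains 2, leaving r4c3 = 1.
Cage d's pair has difference 1, so r1c2 = 2.
Column 3 now contains 1, so r1c3 = 3.
Row 1 already has 3; hence r1c4 = 1.
Cage f needs product 6, so r2c1 = 2.
Column 4 already has 1, so r2c4 = 3.
Cage f needs product 6, so r3c1 = 1.
Row 3 now contains 1, so r3c2 = 3.
Row 4 already has 1, leaving r4c1 = 3.
Row 2 already has 3, leaving r2c2 = 1.
The full grid is 4 2 3 1 / 2 1 4 3 / 1 3 2 4 / 3 4 1 2.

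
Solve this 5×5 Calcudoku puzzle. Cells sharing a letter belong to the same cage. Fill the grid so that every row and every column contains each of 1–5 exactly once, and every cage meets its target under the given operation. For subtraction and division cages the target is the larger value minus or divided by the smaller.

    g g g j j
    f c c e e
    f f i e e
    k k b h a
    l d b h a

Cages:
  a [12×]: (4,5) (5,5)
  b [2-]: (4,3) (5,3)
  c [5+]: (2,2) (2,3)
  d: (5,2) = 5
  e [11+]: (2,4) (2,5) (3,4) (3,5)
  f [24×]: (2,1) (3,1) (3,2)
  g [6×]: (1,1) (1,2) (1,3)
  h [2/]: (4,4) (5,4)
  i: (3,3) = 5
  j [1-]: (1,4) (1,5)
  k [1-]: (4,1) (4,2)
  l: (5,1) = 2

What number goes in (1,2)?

I is a freebie, leaving (3,3) = 5.
Cage l is given, so (5,1) = 2.
Cage d is a single given cell, leaving (5,2) = 5.
Cage f has product 24, leaving (3,2) = 2.
Cage h's pair has quotient 2; hence (4,4) = 2.
The 3 cells of cage g must have product 6, leaving (1,3) = 2.
The only place for 2 in row 2 is (2,5).
In row 2, 3 can only go at (2,1), so (2,1) = 3.
Column 1 already has 3, leaving (1,1) = 1.
Cage g has product 6, so (1,2) = 3.
Column 1 already has 3; hence (3,1) = 4.
4 is placed in column 1, which forces (4,1) = 5.
Column 2 now contains 3, leaving (4,2) = 4.
4 is placed in row 4, so (4,5) = 3.
3 is placed in column 5; hence (5,5) = 4.
Cage j needs two cells with difference 1, which forces (1,4) = 4.
Column 5 now contains 4; hence (1,5) = 5.
4 is placed in column 2, so (2,2) = 1.
The two cells of cage c must have sum 5; hence (2,3) = 4.
Cage e has sum 11, leaving (2,4) = 5.
Cage e has sum 11, which forces (3,4) = 3.
3 is placed in column 5, which forces (3,5) = 1.
Row 4 already has 3, so (4,3) = 1.
Cage b needs two cells with difference 2, leaving (5,3) = 3.
4 is placed in row 5, which forces (5,4) = 1.
Completed grid: 1 3 2 4 5 / 3 1 4 5 2 / 4 2 5 3 1 / 5 4 1 2 3 / 2 5 3 1 4.

3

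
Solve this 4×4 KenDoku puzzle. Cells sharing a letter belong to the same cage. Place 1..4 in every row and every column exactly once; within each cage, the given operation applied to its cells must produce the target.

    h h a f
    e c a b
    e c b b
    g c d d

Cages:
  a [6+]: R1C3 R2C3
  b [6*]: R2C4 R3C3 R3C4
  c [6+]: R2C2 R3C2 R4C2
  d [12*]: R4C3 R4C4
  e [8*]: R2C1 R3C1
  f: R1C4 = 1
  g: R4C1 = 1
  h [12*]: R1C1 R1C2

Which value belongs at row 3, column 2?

3

Cage f is a single given cell, so R1C4 = 1.
Cage g is given, so R4C1 = 1.
Cage b needs product 6, so R3C3 = 1.
The 3 cells of cage c must have sum 6, so R2C2 = 1.
In row 1, 2 can only go at R1C3, so R1C3 = 2.
Column 3 already has 2; hence R2C3 = 4.
Column 3 now contains 4, leaving R4C3 = 3.
3 is placed in row 4, so R4C4 = 4.
4 is placed in row 2, which forces R2C1 = 2.
2 is placed in row 2, so R2C4 = 3.
The two cells of cage e must have product 8, so R3C1 = 4.
The 3 cells of cage c must have sum 6, leaving R3C2 = 3.
Column 4 now contains 3, leaving R3C4 = 2.
3 is placed in row 4; hence R4C2 = 2.
Column 1 now contains 4, leaving R1C1 = 3.
Column 2 already has 3; hence R1C2 = 4.
Filled in: 3 4 2 1 / 2 1 4 3 / 4 3 1 2 / 1 2 3 4.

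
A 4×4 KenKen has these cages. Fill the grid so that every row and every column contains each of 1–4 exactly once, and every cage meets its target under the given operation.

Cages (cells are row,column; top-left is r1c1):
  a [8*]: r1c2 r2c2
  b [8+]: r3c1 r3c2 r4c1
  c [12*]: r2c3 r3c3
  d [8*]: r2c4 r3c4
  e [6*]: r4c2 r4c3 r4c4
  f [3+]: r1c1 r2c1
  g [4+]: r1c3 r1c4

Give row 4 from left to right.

4 3 2 1

In row 1, 4 can only go at r1c2, so r1c2 = 4.
Column 2 now contains 4, so r2c2 = 2.
2 is placed in row 2, so r2c4 = 4.
4 is placed in column 4, so r3c4 = 2.
Cage f's pair has sum 3, leaving r1c1 = 2.
2 is placed in row 2, which forces r2c1 = 1.
Row 2 already has 4, which forces r2c3 = 3.
Cage c's pair has product 12; hence r3c3 = 4.
Cage e needs product 6, leaving r4c3 = 2.
Column 3 now contains 3, which forces r1c3 = 1.
Cage g's pair has sum 4, so r1c4 = 3.
4 is placed in row 3, so r3c1 = 3.
Cage b needs sum 8, which forces r3c2 = 1.
Cage b needs sum 8, which forces r4c1 = 4.
1 is placed in column 2, leaving r4c2 = 3.
Column 4 now contains 3, which forces r4c4 = 1.
Completed grid: 2 4 1 3 / 1 2 3 4 / 3 1 4 2 / 4 3 2 1.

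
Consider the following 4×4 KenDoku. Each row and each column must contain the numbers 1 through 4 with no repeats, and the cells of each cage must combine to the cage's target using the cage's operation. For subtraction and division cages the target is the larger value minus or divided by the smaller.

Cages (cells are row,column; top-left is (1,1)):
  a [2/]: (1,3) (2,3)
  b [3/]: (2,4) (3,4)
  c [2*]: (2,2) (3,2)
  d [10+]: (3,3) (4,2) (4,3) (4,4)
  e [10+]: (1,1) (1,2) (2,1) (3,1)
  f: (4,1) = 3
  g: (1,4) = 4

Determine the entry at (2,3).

4

Cage g is given, leaving (1,4) = 4.
Cage f is given, which forces (4,1) = 3.
Cage e has sum 10, which forces (1,2) = 3.
Cage d has sum 10, so (3,3) = 3.
3 is placed in row 3, so (3,4) = 1.
1 is placed in column 4, which forces (4,4) = 2.
Cage c needs two cells with product 2, leaving (2,2) = 1.
1 is placed in column 4, so (2,4) = 3.
1 is placed in row 3, leaving (3,2) = 2.
Column 2 already has 1, which forces (4,2) = 4.
Row 4 now contains 4; hence (4,3) = 1.
Cage e has sum 10, leaving (1,1) = 1.
1 is placed in column 3, leaving (1,3) = 2.
The 4 cells of cage e must have sum 10; hence (2,1) = 2.
The two cells of cage a must have quotient 2, so (2,3) = 4.
2 is placed in row 3; hence (3,1) = 4.
The full grid is 1 3 2 4 / 2 1 4 3 / 4 2 3 1 / 3 4 1 2.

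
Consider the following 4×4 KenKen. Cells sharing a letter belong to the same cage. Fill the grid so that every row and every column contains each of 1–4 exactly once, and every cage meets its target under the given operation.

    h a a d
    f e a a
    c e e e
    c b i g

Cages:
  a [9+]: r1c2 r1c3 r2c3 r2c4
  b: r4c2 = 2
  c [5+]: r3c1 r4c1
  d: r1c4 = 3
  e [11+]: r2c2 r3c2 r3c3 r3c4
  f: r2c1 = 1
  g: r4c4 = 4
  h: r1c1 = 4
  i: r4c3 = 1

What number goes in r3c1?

H is a freebie; hence r1c1 = 4.
Cage d is given; hence r1c4 = 3.
Cage f is a single given cell, so r2c1 = 1.
B is a freebie, which forces r4c2 = 2.
Cage i is a single given cell, so r4c3 = 1.
Cage g is a single given cell, so r4c4 = 4.
Column 2 now contains 2, which forces r1c2 = 1.
1 is placed in column 3, leaving r1c3 = 2.
The 4 cells of cage a must have sum 9, so r2c3 = 4.
Column 4 now contains 4, so r2c4 = 2.
Cage c needs two cells with sum 5, leaving r3c1 = 2.
1 is placed in column 2, so r3c2 = 4.
Column 3 already has 4, so r3c3 = 3.
2 is placed in column 4; hence r3c4 = 1.
Row 4 now contains 2, which forces r4c1 = 3.
4 is placed in row 2; hence r2c2 = 3.
Completed grid: 4 1 2 3 / 1 3 4 2 / 2 4 3 1 / 3 2 1 4.

2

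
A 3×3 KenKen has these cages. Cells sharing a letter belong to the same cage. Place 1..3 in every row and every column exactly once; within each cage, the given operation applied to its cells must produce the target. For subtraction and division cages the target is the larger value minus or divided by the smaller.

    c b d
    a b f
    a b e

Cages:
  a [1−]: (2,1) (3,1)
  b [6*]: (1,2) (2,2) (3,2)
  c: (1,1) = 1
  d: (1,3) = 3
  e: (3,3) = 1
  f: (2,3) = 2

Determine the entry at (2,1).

3

Cage c is a single given cell; hence (1,1) = 1.
D is a freebie, leaving (1,3) = 3.
F is a freebie, so (2,3) = 2.
Cage e is given, so (3,3) = 1.
Row 1 now contains 3, which forces (1,2) = 2.
Row 2 now contains 2; hence (2,1) = 3.
Cage b needs product 6, so (2,2) = 1.
Cage a needs two cells with difference 1; hence (3,1) = 2.
Cage b needs product 6; hence (3,2) = 3.
Filled in: 1 2 3 / 3 1 2 / 2 3 1.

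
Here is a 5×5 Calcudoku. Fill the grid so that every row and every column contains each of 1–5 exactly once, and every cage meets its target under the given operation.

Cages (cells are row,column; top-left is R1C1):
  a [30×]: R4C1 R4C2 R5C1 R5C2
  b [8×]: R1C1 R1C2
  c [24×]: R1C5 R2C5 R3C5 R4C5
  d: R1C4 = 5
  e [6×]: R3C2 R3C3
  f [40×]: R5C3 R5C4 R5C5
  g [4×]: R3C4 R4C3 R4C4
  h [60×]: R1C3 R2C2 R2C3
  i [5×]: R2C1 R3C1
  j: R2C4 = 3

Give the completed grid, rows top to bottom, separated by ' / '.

D is a freebie, leaving R1C4 = 5.
Cage j is given, which forces R2C4 = 3.
The 3 cells of cage h must have product 60, leaving R1C3 = 3.
Column 3 already has 3; hence R3C3 = 2.
2 is placed in row 3, so R3C4 = 1.
2 is placed in column 3, so R4C3 = 1.
1 is placed in column 4; hence R4C4 = 4.
Column 4 already has 4, leaving R5C4 = 2.
Cage i's pair has product 5, leaving R2C1 = 1.
Row 3 already has 1, so R3C1 = 5.
2 is placed in row 3, leaving R3C2 = 3.
Row 3 now contains 3, which forces R3C5 = 4.
Column 1 now contains 5, which forces R5C1 = 3.
4 is placed in column 5, which forces R5C5 = 5.
The 4 cells of cage c must have product 24, leaving R1C5 = 1.
4 is placed in column 5, leaving R2C5 = 2.
Column 1 already has 3, so R4C1 = 2.
Cage a needs product 30, so R4C2 = 5.
Cage c has product 24, which forces R4C5 = 3.
5 is placed in row 5, leaving R5C2 = 1.
5 is placed in row 5; hence R5C3 = 4.
Column 1 already has 2, which forces R1C1 = 4.
Cage b needs two cells with product 8, so R1C2 = 2.
Column 2 already has 5; hence R2C2 = 4.
4 is placed in column 3, leaving R2C3 = 5.

4 2 3 5 1 / 1 4 5 3 2 / 5 3 2 1 4 / 2 5 1 4 3 / 3 1 4 2 5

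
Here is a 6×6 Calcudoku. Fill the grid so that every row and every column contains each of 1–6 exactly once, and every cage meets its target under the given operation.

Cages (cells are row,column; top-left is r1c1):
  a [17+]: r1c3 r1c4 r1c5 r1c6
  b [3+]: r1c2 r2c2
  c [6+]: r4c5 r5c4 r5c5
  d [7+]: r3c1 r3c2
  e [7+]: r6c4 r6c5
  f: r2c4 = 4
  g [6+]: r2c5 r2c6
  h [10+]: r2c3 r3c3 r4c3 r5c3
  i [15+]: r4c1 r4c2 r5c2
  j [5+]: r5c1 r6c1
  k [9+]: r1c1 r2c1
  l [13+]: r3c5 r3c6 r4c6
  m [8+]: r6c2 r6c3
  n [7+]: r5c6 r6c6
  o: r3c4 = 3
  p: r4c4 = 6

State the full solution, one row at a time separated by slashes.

3 1 6 5 2 4 / 6 2 3 4 5 1 / 2 5 1 3 4 6 / 5 4 2 6 1 3 / 1 6 4 2 3 5 / 4 3 5 1 6 2

Cage f is given; hence r2c4 = 4.
O is a freebie, leaving r3c4 = 3.
P is a freebie, so r4c4 = 6.
Cage i needs sum 15, which forces r5c2 = 6.
In row 1, 1 can only go at r1c2, so r1c2 = 1.
1 is placed in column 2, leaving r2c2 = 2.
2 is placed in column 2, leaving r3c2 = 5.
Column 2 now contains 5, so r4c2 = 4.
Column 2 now contains 5, leaving r6c2 = 3.
5 is placed in row 3; hence r3c1 = 2.
Row 4 now contains 4; hence r4c1 = 5.
Row 4 already has 5, which forces r4c6 = 3.
Cage m needs two cells with sum 8; hence r6c3 = 5.
Cage e needs two cells with sum 7; hence r6c4 = 1.
The two cells of cage e must have sum 7, so r6c5 = 6.
Row 6 now contains 6, leaving r6c6 = 2.
Column 5 now contains 6, leaving r3c5 = 4.
The 3 cells of cage l must have sum 13, leaving r3c6 = 6.
Cage c needs sum 6; hence r4c5 = 1.
Cage j needs two cells with sum 5, so r5c1 = 1.
Column 4 now contains 1, leaving r5c4 = 2.
The 3 cells of cage c must have sum 6, so r5c5 = 3.
Cage n's pair has sum 7, so r5c6 = 5.
Row 6 now contains 1; hence r6c1 = 4.
The 4 cells of cage a must have sum 17, which forces r1c3 = 6.
Column 4 now contains 2, which forces r1c4 = 5.
Cage a needs sum 17, which forces r1c5 = 2.
Column 6 already has 5, which forces r1c6 = 4.
Cage h needs sum 10, so r2c3 = 3.
1 is placed in column 5, so r2c5 = 5.
Column 6 already has 5, which forces r2c6 = 1.
Row 3 already has 4, so r3c3 = 1.
Row 4 now contains 1; hence r4c3 = 2.
3 is placed in row 5, leaving r5c3 = 4.
Row 1 now contains 6, leaving r1c1 = 3.
Row 2 now contains 3, which forces r2c1 = 6.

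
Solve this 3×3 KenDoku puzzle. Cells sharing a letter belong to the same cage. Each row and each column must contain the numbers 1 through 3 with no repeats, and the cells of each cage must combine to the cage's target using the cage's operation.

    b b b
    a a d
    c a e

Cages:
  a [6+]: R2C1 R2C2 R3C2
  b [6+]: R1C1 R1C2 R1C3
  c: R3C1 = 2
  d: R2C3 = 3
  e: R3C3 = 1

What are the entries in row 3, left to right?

2 3 1

Cage d is given, so R2C3 = 3.
Cage c is given, which forces R3C1 = 2.
Cage e is a single given cell; hence R3C3 = 1.
1 is placed in column 3, leaving R1C3 = 2.
Column 1 now contains 2; hence R2C1 = 1.
Cage a needs sum 6, leaving R2C2 = 2.
Row 3 now contains 1, which forces R3C2 = 3.
1 is placed in column 1, leaving R1C1 = 3.
Column 2 now contains 3, leaving R1C2 = 1.
Filled in: 3 1 2 / 1 2 3 / 2 3 1.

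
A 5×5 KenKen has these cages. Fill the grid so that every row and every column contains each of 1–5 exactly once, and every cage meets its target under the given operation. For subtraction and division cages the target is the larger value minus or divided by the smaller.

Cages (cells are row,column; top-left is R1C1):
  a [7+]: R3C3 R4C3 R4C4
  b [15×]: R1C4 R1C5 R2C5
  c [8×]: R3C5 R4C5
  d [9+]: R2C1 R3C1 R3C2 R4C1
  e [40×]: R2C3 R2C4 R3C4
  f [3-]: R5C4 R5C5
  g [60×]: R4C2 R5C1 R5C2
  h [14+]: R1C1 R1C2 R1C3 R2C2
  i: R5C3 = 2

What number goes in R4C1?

Cage i is given, which forces R5C3 = 2.
Cage g needs product 60, leaving R4C2 = 4.
4 is placed in row 4; hence R4C5 = 2.
2 is placed in column 5, so R3C5 = 4.
4 is placed in column 5, so R5C5 = 1.
Cage b needs product 15; hence R1C4 = 1.
1 is placed in column 4, which forces R4C4 = 3.
Row 5 already has 1, leaving R5C4 = 4.
Cage e has product 40, leaving R2C3 = 4.
Cage a has sum 7, so R3C3 = 3.
The 3 cells of cage a must have sum 7; hence R4C3 = 1.
The 4 cells of cage h must have sum 14, leaving R1C1 = 4.
Column 3 already has 3, so R1C3 = 5.
Row 1 already has 5, so R1C5 = 3.
The 4 cells of cage d must have sum 9, leaving R2C1 = 1.
Column 5 already has 3, so R2C5 = 5.
Cage d has sum 9, leaving R3C1 = 2.
3 is placed in row 3, leaving R3C2 = 1.
Row 3 already has 2; hence R3C4 = 5.
1 is placed in row 4, so R4C1 = 5.
Column 1 now contains 5; hence R5C1 = 3.
3 is placed in row 5; hence R5C2 = 5.
Row 1 already has 3, leaving R1C2 = 2.
Cage h needs sum 14, leaving R2C2 = 3.
Row 2 already has 5, leaving R2C4 = 2.
The full grid is 4 2 5 1 3 / 1 3 4 2 5 / 2 1 3 5 4 / 5 4 1 3 2 / 3 5 2 4 1.

5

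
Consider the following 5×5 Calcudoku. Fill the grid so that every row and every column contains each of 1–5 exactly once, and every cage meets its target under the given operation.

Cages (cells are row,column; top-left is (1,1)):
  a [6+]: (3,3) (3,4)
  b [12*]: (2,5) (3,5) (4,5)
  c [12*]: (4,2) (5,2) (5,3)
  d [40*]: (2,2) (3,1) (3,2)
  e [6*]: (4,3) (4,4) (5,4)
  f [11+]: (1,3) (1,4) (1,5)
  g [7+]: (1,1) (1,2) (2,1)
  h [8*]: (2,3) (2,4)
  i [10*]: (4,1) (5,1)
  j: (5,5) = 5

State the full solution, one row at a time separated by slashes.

Cage j is a single given cell; hence (5,5) = 5.
The two cells of cage i must have product 10; hence (4,1) = 5.
Row 5 already has 5; hence (5,1) = 2.
Column 1 already has 2, which forces (3,1) = 4.
Column 1 already has 4, leaving (1,1) = 1.
The 3 cells of cage g must have sum 7, which forces (1,2) = 3.
The 3 cells of cage g must have sum 7, so (2,1) = 3.
Cage c needs product 12, which forces (5,3) = 3.
Row 5 now contains 3, leaving (5,4) = 1.
Cage a's pair has sum 6; hence (3,3) = 1.
Column 4 already has 1, so (3,4) = 5.
Row 3 now contains 1; hence (3,5) = 3.
Cage c needs product 12, leaving (4,2) = 1.
Cage e needs product 6, so (4,3) = 2.
Cage e has product 6; hence (4,4) = 3.
1 is placed in row 4; hence (4,5) = 4.
Row 5 already has 1, which forces (5,2) = 4.
Cage f needs sum 11, leaving (1,3) = 5.
The 3 cells of cage f must have sum 11, so (1,4) = 4.
Column 5 now contains 4, which forces (1,5) = 2.
Cage d needs product 40, which forces (2,2) = 5.
Column 3 already has 2, leaving (2,3) = 4.
The two cells of cage h must have product 8, so (2,4) = 2.
Column 5 now contains 4, which forces (2,5) = 1.
Row 3 already has 5, which forces (3,2) = 2.

1 3 5 4 2 / 3 5 4 2 1 / 4 2 1 5 3 / 5 1 2 3 4 / 2 4 3 1 5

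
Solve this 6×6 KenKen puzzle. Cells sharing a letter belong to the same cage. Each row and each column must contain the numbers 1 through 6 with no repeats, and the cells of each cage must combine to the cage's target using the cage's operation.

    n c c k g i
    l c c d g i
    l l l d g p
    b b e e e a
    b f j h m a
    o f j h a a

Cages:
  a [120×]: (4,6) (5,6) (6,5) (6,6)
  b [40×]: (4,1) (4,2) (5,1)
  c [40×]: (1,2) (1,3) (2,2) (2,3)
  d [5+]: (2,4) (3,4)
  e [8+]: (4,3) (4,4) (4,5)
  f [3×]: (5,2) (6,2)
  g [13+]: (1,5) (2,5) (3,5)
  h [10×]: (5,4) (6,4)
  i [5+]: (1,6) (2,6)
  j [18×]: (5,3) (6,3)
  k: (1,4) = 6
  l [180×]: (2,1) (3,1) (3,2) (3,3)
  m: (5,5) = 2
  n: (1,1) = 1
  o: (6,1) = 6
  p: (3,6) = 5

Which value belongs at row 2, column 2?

2

N is a freebie, leaving (1,1) = 1.
Cage k is given, so (1,4) = 6.
Cage p is a single given cell, which forces (3,6) = 5.
Cage m is a single given cell, which forces (5,5) = 2.
O is a freebie, so (6,1) = 6.
Row 6 now contains 6, leaving (6,3) = 3.
The 4 cells of cage l must have product 180, which forces (2,1) = 5.
Column 1 now contains 5; hence (5,1) = 4.
The two cells of cage f must have product 3; hence (5,2) = 3.
Column 3 now contains 3, leaving (5,3) = 6.
Row 5 now contains 2; hence (5,4) = 5.
Row 5 now contains 6; hence (5,6) = 1.
Row 6 already has 3, so (6,2) = 1.
Cage h needs two cells with product 10, so (6,4) = 2.
The 4 cells of cage a must have product 120, so (6,5) = 5.
2 is placed in row 6; hence (6,6) = 4.
Cage c needs product 40, which forces (2,3) = 1.
Row 2 already has 1, so (2,4) = 4.
Cage l has product 180, leaving (3,1) = 3.
Cage l has product 180, leaving (3,2) = 6.
6 is placed in column 3, which forces (3,3) = 2.
Column 4 now contains 4; hence (3,4) = 1.
6 is placed in row 3; hence (3,5) = 4.
4 is placed in column 1, so (4,1) = 2.
The 3 cells of cage b must have product 40, which forces (4,2) = 5.
Column 3 now contains 1; hence (4,3) = 4.
Column 4 already has 1, which forces (4,4) = 3.
3 is placed in row 4, which forces (4,5) = 1.
Cage a needs product 120; hence (4,6) = 6.
Cage c has product 40, which forces (1,2) = 4.
Column 3 now contains 4, so (1,3) = 5.
4 is placed in column 5, which forces (1,5) = 3.
Row 1 already has 3; hence (1,6) = 2.
4 is placed in row 2; hence (2,2) = 2.
The 3 cells of cage g must have sum 13, so (2,5) = 6.
Column 6 already has 2, leaving (2,6) = 3.
Completed grid: 1 4 5 6 3 2 / 5 2 1 4 6 3 / 3 6 2 1 4 5 / 2 5 4 3 1 6 / 4 3 6 5 2 1 / 6 1 3 2 5 4.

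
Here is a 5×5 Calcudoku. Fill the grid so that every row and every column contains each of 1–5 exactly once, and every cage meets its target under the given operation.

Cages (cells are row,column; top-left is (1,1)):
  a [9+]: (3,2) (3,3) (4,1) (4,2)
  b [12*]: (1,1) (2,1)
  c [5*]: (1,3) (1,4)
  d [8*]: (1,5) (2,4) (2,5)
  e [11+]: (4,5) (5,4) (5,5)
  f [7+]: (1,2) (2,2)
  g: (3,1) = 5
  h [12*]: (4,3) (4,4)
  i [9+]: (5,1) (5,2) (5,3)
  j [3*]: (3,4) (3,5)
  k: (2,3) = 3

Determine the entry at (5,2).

K is a freebie, so (2,3) = 3.
Cage g is given, so (3,1) = 5.
Column 3 already has 3, which forces (4,3) = 4.
4 is placed in row 4, which forces (4,4) = 3.
Cage b needs two cells with product 12, so (1,1) = 3.
Row 2 already has 3, so (2,1) = 4.
Column 4 already has 3, so (3,4) = 1.
Cage j needs two cells with product 3, which forces (3,5) = 3.
Column 1 now contains 4, which forces (5,1) = 1.
Cage c's pair has product 5; hence (1,3) = 1.
1 is placed in column 4; hence (1,4) = 5.
Cage d has product 8, which forces (1,5) = 4.
1 is placed in column 4, leaving (2,4) = 2.
Cage d has product 8, leaving (2,5) = 1.
The 4 cells of cage a must have sum 9, which forces (3,2) = 4.
Row 3 now contains 1, leaving (3,3) = 2.
1 is placed in column 1, which forces (4,1) = 2.
The 4 cells of cage a must have sum 9, leaving (4,2) = 1.
Row 4 now contains 2, so (4,5) = 5.
Cage i has sum 9, so (5,2) = 3.
The 3 cells of cage i must have sum 9; hence (5,3) = 5.
Column 4 already has 2, which forces (5,4) = 4.
5 is placed in column 5, leaving (5,5) = 2.
Row 1 now contains 5; hence (1,2) = 2.
Row 2 now contains 2, leaving (2,2) = 5.
Completed grid: 3 2 1 5 4 / 4 5 3 2 1 / 5 4 2 1 3 / 2 1 4 3 5 / 1 3 5 4 2.

3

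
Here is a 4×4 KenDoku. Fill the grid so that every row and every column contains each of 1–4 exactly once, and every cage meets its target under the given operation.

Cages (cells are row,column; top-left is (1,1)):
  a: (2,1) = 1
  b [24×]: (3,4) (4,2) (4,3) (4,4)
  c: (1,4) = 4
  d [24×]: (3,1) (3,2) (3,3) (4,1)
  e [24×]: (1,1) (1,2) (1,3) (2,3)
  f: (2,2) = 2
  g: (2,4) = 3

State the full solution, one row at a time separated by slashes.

C is a freebie, so (1,4) = 4.
Cage a is given, so (2,1) = 1.
F is a freebie, leaving (2,2) = 2.
Cage g is a single given cell, which forces (2,4) = 3.
Row 2 now contains 3, leaving (2,3) = 4.
Column 3 already has 4, which forces (4,3) = 3.
3 is placed in row 4, which forces (4,2) = 4.
Cage d has product 24, leaving (3,1) = 4.
Cage d needs product 24, leaving (3,2) = 3.
The 4 cells of cage d must have product 24, so (3,3) = 1.
Row 3 now contains 1; hence (3,4) = 2.
Row 4 already has 4, leaving (4,1) = 2.
2 is placed in column 4; hence (4,4) = 1.
Column 1 already has 2; hence (1,1) = 3.
Column 2 already has 3, so (1,2) = 1.
Column 3 already has 1; hence (1,3) = 2.

3 1 2 4 / 1 2 4 3 / 4 3 1 2 / 2 4 3 1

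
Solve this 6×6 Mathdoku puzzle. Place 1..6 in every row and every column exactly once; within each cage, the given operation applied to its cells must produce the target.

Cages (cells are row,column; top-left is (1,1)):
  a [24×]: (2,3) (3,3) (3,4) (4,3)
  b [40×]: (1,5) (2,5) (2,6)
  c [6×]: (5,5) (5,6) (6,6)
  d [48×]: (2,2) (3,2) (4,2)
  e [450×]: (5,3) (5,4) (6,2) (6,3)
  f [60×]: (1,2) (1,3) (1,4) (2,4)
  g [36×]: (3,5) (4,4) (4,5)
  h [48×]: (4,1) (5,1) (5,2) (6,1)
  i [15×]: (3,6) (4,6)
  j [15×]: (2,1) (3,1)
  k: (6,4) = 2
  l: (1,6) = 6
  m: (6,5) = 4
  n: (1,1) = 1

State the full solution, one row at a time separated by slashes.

1 5 4 3 2 6 / 3 6 2 1 5 4 / 5 2 1 4 6 3 / 2 4 3 6 1 5 / 4 1 6 5 3 2 / 6 3 5 2 4 1

Cage n is a single given cell, leaving (1,1) = 1.
Cage l is given, leaving (1,6) = 6.
K is a freebie, so (6,4) = 2.
Cage m is given, leaving (6,5) = 4.
The 4 cells of cage f must have product 60, which forces (2,4) = 1.
The 3 cells of cage b must have product 40, so (2,6) = 4.
In row 1, 2 can only go at (1,5), so (1,5) = 2.
2 is placed in column 5, so (2,5) = 5.
Cage g needs product 36; hence (3,5) = 6.
Cage g has product 36, so (4,4) = 6.
The 3 cells of cage g must have product 36, which forces (4,5) = 1.
1 is placed in column 5, so (5,5) = 3.
Cage c has product 6, so (5,6) = 2.
Row 2 already has 5, so (2,1) = 3.
The 3 cells of cage d must have product 48, leaving (2,2) = 6.
Row 2 already has 3, so (2,3) = 2.
Cage j needs two cells with product 15, leaving (3,1) = 5.
The 4 cells of cage a must have product 24; hence (3,3) = 1.
Row 3 already has 5; hence (3,6) = 3.
Cage h needs product 48; hence (4,1) = 2.
2 is placed in row 4; hence (4,2) = 4.
Row 4 already has 4, which forces (4,3) = 3.
Column 6 already has 3, leaving (4,6) = 5.
Row 5 now contains 2; hence (5,1) = 4.
Row 5 now contains 2; hence (5,2) = 1.
The 4 cells of cage e must have product 450; hence (5,3) = 6.
3 is placed in row 5; hence (5,4) = 5.
Cage h needs product 48, which forces (6,1) = 6.
Column 3 already has 3, so (6,3) = 5.
The 3 cells of cage c must have product 6; hence (6,6) = 1.
The 4 cells of cage f must have product 60, so (1,2) = 5.
Column 3 already has 5; hence (1,3) = 4.
Cage f has product 60, so (1,4) = 3.
Column 2 now contains 4, which forces (3,2) = 2.
Row 3 now contains 3, which forces (3,4) = 4.
5 is placed in row 6; hence (6,2) = 3.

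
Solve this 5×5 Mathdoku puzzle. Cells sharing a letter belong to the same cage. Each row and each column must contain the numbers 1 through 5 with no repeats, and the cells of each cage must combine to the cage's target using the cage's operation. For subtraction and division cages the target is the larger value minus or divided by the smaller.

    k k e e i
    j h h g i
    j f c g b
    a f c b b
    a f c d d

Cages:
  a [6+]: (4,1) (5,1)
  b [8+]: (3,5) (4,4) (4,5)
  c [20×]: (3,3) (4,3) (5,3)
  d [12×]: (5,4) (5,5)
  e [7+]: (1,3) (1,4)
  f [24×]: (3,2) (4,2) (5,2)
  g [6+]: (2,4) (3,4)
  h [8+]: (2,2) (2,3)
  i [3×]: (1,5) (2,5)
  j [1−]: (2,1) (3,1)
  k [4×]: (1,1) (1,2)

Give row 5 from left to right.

The only place for 1 in column 2 is (1,2).
1 is placed in row 1, which forces (1,1) = 4.
1 is placed in row 1, leaving (1,5) = 3.
The two cells of cage i must have product 3, leaving (2,5) = 1.
3 is placed in column 5, leaving (5,5) = 4.
The 3 cells of cage b must have sum 8, so (4,4) = 1.
Row 5 already has 4; hence (5,4) = 3.
Row 4 now contains 1, leaving (4,1) = 5.
5 is placed in row 4, leaving (4,3) = 4.
5 is placed in row 4, leaving (4,5) = 2.
Cage a needs two cells with sum 6, so (5,1) = 1.
3 is placed in row 5, so (5,2) = 2.
Row 5 already has 1, leaving (5,3) = 5.
5 is placed in column 3, leaving (1,3) = 2.
Cage e needs two cells with sum 7, which forces (1,4) = 5.
Cage h's pair has sum 8, leaving (2,2) = 5.
5 is placed in column 3, so (2,3) = 3.
The 3 cells of cage f must have product 24, leaving (3,2) = 4.
5 is placed in column 3, so (3,3) = 1.
4 is placed in row 3, so (3,4) = 2.
Column 5 now contains 2, so (3,5) = 5.
Row 4 already has 4; hence (4,2) = 3.
Row 2 already has 3, which forces (2,1) = 2.
2 is placed in column 4, so (2,4) = 4.
2 is placed in row 3, which forces (3,1) = 3.
The full grid is 4 1 2 5 3 / 2 5 3 4 1 / 3 4 1 2 5 / 5 3 4 1 2 / 1 2 5 3 4.

1 2 5 3 4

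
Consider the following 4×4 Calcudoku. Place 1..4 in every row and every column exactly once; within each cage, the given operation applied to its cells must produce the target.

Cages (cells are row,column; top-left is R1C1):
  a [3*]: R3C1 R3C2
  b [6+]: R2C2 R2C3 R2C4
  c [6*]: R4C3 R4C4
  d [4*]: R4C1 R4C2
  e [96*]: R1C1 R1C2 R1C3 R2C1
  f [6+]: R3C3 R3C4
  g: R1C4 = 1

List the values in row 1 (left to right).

2 3 4 1

G is a freebie; hence R1C4 = 1.
The 4 cells of cage e must have product 96, which forces R2C1 = 4.
Column 1 now contains 4, so R4C1 = 1.
Row 4 already has 1, so R4C2 = 4.
Cage e needs product 96, so R1C3 = 4.
1 is placed in column 1, which forces R3C1 = 3.
The two cells of cage a must have product 3; hence R3C2 = 1.
4 is placed in column 3, which forces R3C3 = 2.
Row 3 now contains 2, so R3C4 = 4.
Column 3 now contains 2, which forces R4C3 = 3.
3 is placed in row 4, which forces R4C4 = 2.
Column 1 now contains 3; hence R1C1 = 2.
The 4 cells of cage e must have product 96; hence R1C2 = 3.
The 3 cells of cage b must have sum 6, leaving R2C2 = 2.
Column 3 already has 3, leaving R2C3 = 1.
Column 4 now contains 2, leaving R2C4 = 3.
Completed grid: 2 3 4 1 / 4 2 1 3 / 3 1 2 4 / 1 4 3 2.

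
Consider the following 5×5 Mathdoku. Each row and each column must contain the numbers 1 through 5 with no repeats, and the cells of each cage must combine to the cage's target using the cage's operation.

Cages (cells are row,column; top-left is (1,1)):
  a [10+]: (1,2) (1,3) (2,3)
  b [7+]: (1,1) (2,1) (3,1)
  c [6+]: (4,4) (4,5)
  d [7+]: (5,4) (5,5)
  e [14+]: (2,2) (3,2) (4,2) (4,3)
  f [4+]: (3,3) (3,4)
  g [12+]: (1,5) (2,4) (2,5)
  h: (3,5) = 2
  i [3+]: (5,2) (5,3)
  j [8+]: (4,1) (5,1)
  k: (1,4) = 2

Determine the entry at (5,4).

3

K is a freebie; hence (1,4) = 2.
Cage h is a single given cell, which forces (3,5) = 2.
Cage b has sum 7, which forces (2,1) = 2.
In row 3, 5 can only go at (3,2), so (3,2) = 5.
Row 3 needs a 4, and only (3,1) is open for it.
Column 1 already has 4, so (1,1) = 1.
The only place for 5 in row 5 is (5,1).
Column 1 now contains 5, which forces (4,1) = 3.
The only place for 1 in row 2 is (2,3).
Cage a has sum 10, so (1,2) = 4.
Cage a has sum 10, so (1,3) = 5.
5 is placed in row 1, so (1,5) = 3.
4 is placed in column 2; hence (2,2) = 3.
1 is placed in column 3, which forces (3,3) = 3.
Cage f needs two cells with sum 4; hence (3,4) = 1.
1 is placed in column 4, so (4,4) = 5.
5 is placed in row 4, leaving (4,5) = 1.
The two cells of cage i must have sum 3, which forces (5,2) = 1.
1 is placed in column 3, so (5,3) = 2.
3 is placed in column 5, leaving (5,5) = 4.
5 is placed in column 4, so (2,4) = 4.
Column 5 now contains 4; hence (2,5) = 5.
Row 4 now contains 1, so (4,2) = 2.
2 is placed in column 3, which forces (4,3) = 4.
4 is placed in row 5; hence (5,4) = 3.
The full grid is 1 4 5 2 3 / 2 3 1 4 5 / 4 5 3 1 2 / 3 2 4 5 1 / 5 1 2 3 4.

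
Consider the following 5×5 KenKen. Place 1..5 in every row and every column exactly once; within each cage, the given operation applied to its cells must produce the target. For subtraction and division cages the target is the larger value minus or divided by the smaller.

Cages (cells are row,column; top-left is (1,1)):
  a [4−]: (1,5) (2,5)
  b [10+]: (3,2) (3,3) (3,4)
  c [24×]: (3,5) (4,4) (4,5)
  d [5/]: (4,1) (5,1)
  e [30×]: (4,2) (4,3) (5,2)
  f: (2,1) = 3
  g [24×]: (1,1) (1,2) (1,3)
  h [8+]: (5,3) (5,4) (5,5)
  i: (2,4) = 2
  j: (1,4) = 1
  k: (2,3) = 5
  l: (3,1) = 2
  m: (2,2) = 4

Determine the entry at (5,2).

2

Cage j is given, which forces (1,4) = 1.
Row 1 now contains 1; hence (1,5) = 5.
Cage f is a single given cell, which forces (2,1) = 3.
M is a freebie, so (2,2) = 4.
Cage k is a single given cell, so (2,3) = 5.
I is a freebie, so (2,4) = 2.
5 is placed in column 5, so (2,5) = 1.
Cage l is a single given cell, leaving (3,1) = 2.
2 is placed in column 1, leaving (1,1) = 4.
The 3 cells of cage c must have product 24, leaving (4,5) = 2.
Cage h needs sum 8, which forces (5,3) = 1.
Cage b needs sum 10, leaving (3,2) = 1.
Column 3 already has 1; hence (3,3) = 4.
The 3 cells of cage b must have sum 10, which forces (3,4) = 5.
Row 3 already has 4, leaving (3,5) = 3.
Cage d's pair has quotient 5, which forces (4,1) = 1.
Cage e needs product 30, leaving (4,2) = 5.
Row 4 now contains 2, so (4,3) = 3.
Row 4 already has 3, leaving (4,4) = 4.
Row 5 already has 1; hence (5,1) = 5.
The 3 cells of cage e must have product 30, so (5,2) = 2.
Column 4 now contains 4; hence (5,4) = 3.
3 is placed in column 5, so (5,5) = 4.
Column 2 already has 2; hence (1,2) = 3.
Column 3 already has 3, so (1,3) = 2.
The full grid is 4 3 2 1 5 / 3 4 5 2 1 / 2 1 4 5 3 / 1 5 3 4 2 / 5 2 1 3 4.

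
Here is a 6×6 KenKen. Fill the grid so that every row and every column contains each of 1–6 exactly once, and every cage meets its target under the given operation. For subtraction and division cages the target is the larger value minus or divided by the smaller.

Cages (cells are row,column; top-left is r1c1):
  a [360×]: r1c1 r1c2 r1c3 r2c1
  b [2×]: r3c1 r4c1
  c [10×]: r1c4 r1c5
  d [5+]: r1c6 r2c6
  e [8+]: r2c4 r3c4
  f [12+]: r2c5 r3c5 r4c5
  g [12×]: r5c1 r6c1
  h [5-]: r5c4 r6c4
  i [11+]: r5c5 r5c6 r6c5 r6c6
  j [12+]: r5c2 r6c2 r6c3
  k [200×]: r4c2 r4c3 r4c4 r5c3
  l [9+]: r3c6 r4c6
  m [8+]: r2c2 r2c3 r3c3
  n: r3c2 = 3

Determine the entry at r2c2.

Cage n is given; hence r3c2 = 3.
Cage k has product 200; hence r5c3 = 5.
Row 1 needs a 1, and only r1c6 is open for it.
The two cells of cage d must have sum 5; hence r2c6 = 4.
Cage l needs two cells with sum 9; hence r3c6 = 6.
The two cells of cage l must have sum 9, leaving r4c6 = 3.
Column 6 now contains 3, so r5c6 = 2.
2 is placed in column 6; hence r6c6 = 5.
Row 4 needs a 6, and only r4c5 is open for it.
The only place for 1 in row 4 is r4c1.
Column 1 now contains 1, leaving r3c1 = 2.
Row 3 now contains 2, so r3c4 = 5.
Column 4 now contains 5, so r1c4 = 2.
Cage c's pair has product 10, leaving r1c5 = 5.
The two cells of cage e must have sum 8, leaving r2c4 = 3.
5 is placed in column 5; hence r2c5 = 2.
The 4 cells of cage k must have product 200; hence r4c2 = 5.
Column 4 already has 2, which forces r4c4 = 4.
The 4 cells of cage a must have product 360, leaving r2c1 = 5.
Column 2 now contains 5, leaving r2c2 = 1.
2 is placed in row 2, which forces r2c3 = 6.
Cage m needs sum 8, which forces r3c3 = 1.
Cage f has sum 12, so r3c5 = 4.
4 is placed in row 4, which forces r4c3 = 2.
Column 3 already has 2, so r6c3 = 4.
4 is placed in column 3; hence r1c3 = 3.
Cage g needs two cells with product 12; hence r5c1 = 4.
The 3 cells of cage j must have sum 12, which forces r5c2 = 6.
Row 5 now contains 6, leaving r5c4 = 1.
1 is placed in row 5, so r5c5 = 3.
Row 6 already has 4; hence r6c1 = 3.
Cage j has sum 12, which forces r6c2 = 2.
1 is placed in column 4, so r6c4 = 6.
Column 5 now contains 3, leaving r6c5 = 1.
Column 1 now contains 4, which forces r1c1 = 6.
Column 2 now contains 6; hence r1c2 = 4.
Filled in: 6 4 3 2 5 1 / 5 1 6 3 2 4 / 2 3 1 5 4 6 / 1 5 2 4 6 3 / 4 6 5 1 3 2 / 3 2 4 6 1 5.

1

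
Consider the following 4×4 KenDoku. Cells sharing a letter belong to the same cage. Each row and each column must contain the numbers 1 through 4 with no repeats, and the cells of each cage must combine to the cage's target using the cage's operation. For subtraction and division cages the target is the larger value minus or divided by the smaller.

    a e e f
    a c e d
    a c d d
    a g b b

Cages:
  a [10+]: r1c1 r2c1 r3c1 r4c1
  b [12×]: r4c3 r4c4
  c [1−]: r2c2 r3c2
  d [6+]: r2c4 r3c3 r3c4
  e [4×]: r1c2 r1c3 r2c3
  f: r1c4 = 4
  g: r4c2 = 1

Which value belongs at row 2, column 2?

Cage f is a single given cell, so r1c4 = 4.
Cage g is given, leaving r4c2 = 1.
4 is placed in column 4, leaving r4c4 = 3.
Column 2 already has 1, which forces r1c2 = 2.
4 is placed in row 1, so r1c3 = 1.
Cage e needs product 4, leaving r2c3 = 2.
Row 2 now contains 2, which forces r2c4 = 1.
Cage d needs sum 6, leaving r3c3 = 3.
Column 4 already has 1, so r3c4 = 2.
Row 4 already has 3, which forces r4c3 = 4.
1 is placed in row 1; hence r1c1 = 3.
Cage a needs sum 10, so r2c1 = 4.
Cage c needs two cells with difference 1, so r2c2 = 3.
Cage a needs sum 10; hence r3c1 = 1.
3 is placed in row 3, which forces r3c2 = 4.
Row 4 now contains 4, which forces r4c1 = 2.
Filled in: 3 2 1 4 / 4 3 2 1 / 1 4 3 2 / 2 1 4 3.

3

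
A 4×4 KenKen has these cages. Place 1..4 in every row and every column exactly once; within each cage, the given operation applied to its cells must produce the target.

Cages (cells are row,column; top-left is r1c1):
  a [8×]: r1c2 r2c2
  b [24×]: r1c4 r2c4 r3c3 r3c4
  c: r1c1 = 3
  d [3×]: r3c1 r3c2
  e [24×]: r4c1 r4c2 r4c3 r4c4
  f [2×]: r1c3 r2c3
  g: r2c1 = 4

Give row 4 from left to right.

2 1 3 4

Cage c is a single given cell, which forces r1c1 = 3.
Cage g is a single given cell, so r2c1 = 4.
Row 2 already has 4, leaving r2c2 = 2.
2 is placed in row 2; hence r2c3 = 1.
Row 2 already has 1, so r2c4 = 3.
Column 1 now contains 3, so r3c1 = 1.
1 is placed in row 3, so r3c2 = 3.
1 is placed in column 1; hence r4c1 = 2.
2 is placed in column 2, so r1c2 = 4.
Column 3 now contains 1, so r1c3 = 2.
The 4 cells of cage b must have product 24; hence r1c4 = 1.
2 is placed in column 3; hence r3c3 = 4.
Row 3 now contains 4, so r3c4 = 2.
Column 2 now contains 4; hence r4c2 = 1.
Cage e needs product 24, which forces r4c3 = 3.
1 is placed in column 4, which forces r4c4 = 4.
The full grid is 3 4 2 1 / 4 2 1 3 / 1 3 4 2 / 2 1 3 4.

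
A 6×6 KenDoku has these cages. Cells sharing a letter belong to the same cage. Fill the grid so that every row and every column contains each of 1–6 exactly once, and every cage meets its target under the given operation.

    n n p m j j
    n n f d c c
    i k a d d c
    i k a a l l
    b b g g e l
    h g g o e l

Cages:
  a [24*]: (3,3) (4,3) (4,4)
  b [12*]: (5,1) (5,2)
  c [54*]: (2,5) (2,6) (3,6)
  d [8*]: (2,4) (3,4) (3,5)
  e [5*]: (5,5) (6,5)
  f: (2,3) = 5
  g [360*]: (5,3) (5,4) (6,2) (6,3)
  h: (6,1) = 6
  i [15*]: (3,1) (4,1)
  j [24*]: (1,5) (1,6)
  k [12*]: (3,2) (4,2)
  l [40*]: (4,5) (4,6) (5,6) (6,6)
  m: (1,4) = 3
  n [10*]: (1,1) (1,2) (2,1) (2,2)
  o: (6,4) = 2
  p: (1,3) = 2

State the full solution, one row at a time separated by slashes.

1 5 2 3 6 4 / 2 1 5 4 3 6 / 5 6 4 1 2 3 / 3 2 1 6 4 5 / 4 3 6 5 1 2 / 6 4 3 2 5 1

Cage p is a single given cell, which forces (1,3) = 2.
Cage m is given, which forces (1,4) = 3.
Cage f is given; hence (2,3) = 5.
Cage c has product 54; hence (2,5) = 3.
Cage c needs product 54; hence (2,6) = 6.
Cage c has product 54, which forces (3,6) = 3.
Cage h is a single given cell, so (6,1) = 6.
O is a freebie, leaving (6,4) = 2.
The two cells of cage j must have product 24, so (1,5) = 6.
Column 6 now contains 6, which forces (1,6) = 4.
Row 3 now contains 3; hence (3,1) = 5.
The 3 cells of cage d must have product 8, which forces (3,5) = 2.
Cage i's pair has product 15; hence (4,1) = 3.
5 is placed in column 1; hence (1,1) = 1.
The 4 cells of cage n must have product 10, so (1,2) = 5.
Cage n has product 10; hence (2,1) = 2.
Cage n needs product 10; hence (2,2) = 1.
Row 2 already has 1, leaving (2,4) = 4.
The two cells of cage k must have product 12; hence (3,2) = 6.
Column 4 now contains 4, which forces (3,4) = 1.
Cage k needs two cells with product 12, leaving (4,2) = 2.
Column 4 already has 1, which forces (4,4) = 6.
Cage l has product 40, leaving (4,5) = 4.
2 is placed in column 1; hence (5,1) = 4.
6 is placed in column 2, so (5,2) = 3.
3 is placed in row 5, leaving (5,3) = 6.
Column 4 now contains 6, leaving (5,4) = 5.
5 is placed in row 5; hence (5,5) = 1.
1 is placed in row 5, so (5,6) = 2.
Column 2 already has 3, so (6,2) = 4.
Row 6 already has 4; hence (6,3) = 3.
Column 5 already has 1, leaving (6,5) = 5.
Row 6 now contains 5, which forces (6,6) = 1.
1 is placed in row 3; hence (3,3) = 4.
Row 4 already has 4, which forces (4,3) = 1.
1 is placed in column 6, so (4,6) = 5.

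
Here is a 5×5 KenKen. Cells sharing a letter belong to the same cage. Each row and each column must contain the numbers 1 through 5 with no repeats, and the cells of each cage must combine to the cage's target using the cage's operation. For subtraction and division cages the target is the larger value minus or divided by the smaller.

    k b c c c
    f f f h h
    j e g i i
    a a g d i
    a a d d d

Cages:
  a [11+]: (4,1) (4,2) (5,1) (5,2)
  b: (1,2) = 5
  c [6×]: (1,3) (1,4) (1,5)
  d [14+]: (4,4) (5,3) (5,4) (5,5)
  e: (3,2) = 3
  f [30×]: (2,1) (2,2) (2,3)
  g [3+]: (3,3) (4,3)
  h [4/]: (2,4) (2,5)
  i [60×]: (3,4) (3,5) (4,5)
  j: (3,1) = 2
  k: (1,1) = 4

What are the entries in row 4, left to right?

Cage k is a single given cell, which forces (1,1) = 4.
Cage b is given; hence (1,2) = 5.
J is a freebie, so (3,1) = 2.
Cage e is given; hence (3,2) = 3.
2 is placed in row 3; hence (3,3) = 1.
1 is placed in column 3, so (4,3) = 2.
2 is placed in column 3, which forces (1,3) = 3.
Column 2 already has 3; hence (2,2) = 2.
3 is placed in column 3, which forces (2,3) = 5.
The 3 cells of cage i must have product 60; hence (4,5) = 3.
5 is placed in column 3, so (5,3) = 4.
Row 2 already has 5; hence (2,1) = 3.
Cage a needs sum 11, so (4,1) = 1.
The 4 cells of cage a must have sum 11, which forces (4,2) = 4.
Row 4 already has 4, which forces (4,4) = 5.
Cage a has sum 11, so (5,1) = 5.
Row 5 now contains 4; hence (5,2) = 1.
Row 5 now contains 1, so (5,4) = 3.
Row 5 now contains 1, leaving (5,5) = 2.
The 3 cells of cage c must have product 6, which forces (1,4) = 2.
Column 5 already has 2, so (1,5) = 1.
Column 5 now contains 1, which forces (2,5) = 4.
5 is placed in column 4; hence (3,4) = 4.
Cage i needs product 60, so (3,5) = 5.
4 is placed in row 2, leaving (2,4) = 1.
Completed grid: 4 5 3 2 1 / 3 2 5 1 4 / 2 3 1 4 5 / 1 4 2 5 3 / 5 1 4 3 2.

1 4 2 5 3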